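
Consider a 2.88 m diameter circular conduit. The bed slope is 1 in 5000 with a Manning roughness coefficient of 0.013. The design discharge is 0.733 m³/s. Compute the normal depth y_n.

Manning's equation rearranged: A R^(2/3) = nQ / (1·√S) = 0.013 × 0.733 / (√0.0002) = 0.6738.
Try y = 0.604 m: A R^(2/3) = 0.5044 — too small.
Try y = 0.698 m: A R^(2/3) = 0.674 — matches.

y_n = 0.698 m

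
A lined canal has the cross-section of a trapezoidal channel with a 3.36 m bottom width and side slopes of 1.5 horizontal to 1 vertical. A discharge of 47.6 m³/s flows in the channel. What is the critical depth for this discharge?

At critical depth, Q² T / (g A³) = 1, i.e. A³/T = Q²/g = 47.6²/9.81 = 231.
Trying y = 1.79 m: A³/T = 145.1 — too small.
Trying y = 2.22 m: A³/T = 326.9 — too large.
Trying y = 2.03 m: A³/T = 232.6 — ≈ 231.

y_c = 2.03 m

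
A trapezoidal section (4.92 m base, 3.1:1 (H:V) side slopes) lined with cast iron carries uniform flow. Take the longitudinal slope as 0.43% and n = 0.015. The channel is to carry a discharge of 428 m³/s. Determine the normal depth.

y_n = 3.68 m

Manning's equation rearranged: A R^(2/3) = nQ / (1·√S) = 0.015 × 428 / (√0.0043) = 97.9.
Trying y = 4.53 m: A R^(2/3) = 158 — high.
Trying y = 3.68 m: A R^(2/3) = 97.9 — matches.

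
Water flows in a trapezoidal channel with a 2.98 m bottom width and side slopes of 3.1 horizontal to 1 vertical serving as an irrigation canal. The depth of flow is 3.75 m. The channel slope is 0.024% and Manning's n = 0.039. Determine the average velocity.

V = 0.63 m/s

With bottom width b = 2.98 m and side slope z = 3.1: A = (b + zy)y = (2.98 + 3.1×3.75)×3.75 = 54.77 m²; P = b + 2y√(1+z²) = 2.98 + 2×3.75×3.257 = 27.41 m.
Hydraulic radius R = A/P = 54.77/27.41 = 1.998 m.
From Manning's equation, V = (1/n) R^(2/3) S^(1/2) = (1/0.039) × 1.998^(2/3) × 0.00024^(1/2) = 0.63 m/s.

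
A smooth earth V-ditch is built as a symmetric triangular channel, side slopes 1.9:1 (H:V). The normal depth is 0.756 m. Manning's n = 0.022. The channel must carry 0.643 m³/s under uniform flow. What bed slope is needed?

S = 0.000731

For a triangular section with side slope z = 1.9: A = zy² = 1.9×0.756² = 1.086 m²; P = 2y√(1+z²) = 2×0.756×2.147 = 3.246 m.
Hydraulic radius R = A/P = 1.086/3.246 = 0.3345 m.
From Manning's equation, S = [nQ / (1 A R^(2/3))]² = [0.022 × 0.643 / (1 × 1.086 × 0.3345^(2/3))]² = 0.000731.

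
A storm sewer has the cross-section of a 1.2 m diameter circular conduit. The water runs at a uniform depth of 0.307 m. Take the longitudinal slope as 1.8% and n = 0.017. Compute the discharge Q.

Q = 0.574 m³/s

For a circular section of diameter D = 1.2 m at depth y = 0.307 m, the central angle is θ = 2 arccos(1 − 2y/D) = 2.121 rad. Then A = (D²/8)(θ − sin θ) = 0.2284 m² and P = Dθ/2 = 1.273 m.
Hydraulic radius R = A/P = 0.2284/1.273 = 0.1795 m.
Manning's equation: Q = (1/n) A R^(2/3) S^(1/2) = (1/0.017) × 0.2284 × 0.1795^(2/3) × 0.018^(1/2) = 0.574 m³/s.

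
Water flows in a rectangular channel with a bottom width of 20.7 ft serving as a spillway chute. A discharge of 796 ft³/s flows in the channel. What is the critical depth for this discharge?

For a rectangular channel, critical depth y_c = (q²/g)^(1/3) where q = Q/b = 796/20.7 = 38.45 ft²/s.
So y_c = (38.45²/32.2)^(1/3) = 3.58 ft.

y_c = 3.58 ft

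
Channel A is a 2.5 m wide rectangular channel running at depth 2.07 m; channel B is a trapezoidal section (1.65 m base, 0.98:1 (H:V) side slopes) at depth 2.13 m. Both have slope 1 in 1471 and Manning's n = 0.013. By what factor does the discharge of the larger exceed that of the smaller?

Channel A: Flow area A = b·y = 2.5 × 2.07 = 5.175 m². Wetted perimeter P = b + 2y = 2.5 + 2×2.07 = 6.64 m. Hydraulic radius R = A/P = 5.175/6.64 = 0.7794 m. Q_A = (1/0.013)·5.175·0.7794^(2/3)·√0.0006798 = 8.79 m³/s.
Channel B: With bottom width b = 1.65 m and side slope z = 0.98: A = (b + zy)y = (1.65 + 0.98×2.13)×2.13 = 7.961 m²; P = b + 2y√(1+z²) = 1.65 + 2×2.13×1.4 = 7.615 m. Hydraulic radius R = A/P = 7.961/7.615 = 1.045 m. Q_B = (1/0.013)·7.961·1.045^(2/3)·√0.0006798 = 16.45 m³/s.
The larger discharge is 16.45 m³/s and the smaller is 8.79 m³/s; the ratio is 1.87.

1.87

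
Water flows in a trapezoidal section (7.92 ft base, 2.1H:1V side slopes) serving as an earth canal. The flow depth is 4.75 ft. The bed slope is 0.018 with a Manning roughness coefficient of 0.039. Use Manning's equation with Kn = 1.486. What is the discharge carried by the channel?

With bottom width b = 7.92 ft and side slope z = 2.1: A = (b + zy)y = (7.92 + 2.1×4.75)×4.75 = 85 ft²; P = b + 2y√(1+z²) = 7.92 + 2×4.75×2.326 = 30.02 ft.
Hydraulic radius R = A/P = 85/30.02 = 2.832 ft.
Manning's equation: Q = (1.486/n) A R^(2/3) S^(1/2) = (1.486/0.039) × 85 × 2.832^(2/3) × 0.018^(1/2) = 870 ft³/s.

Q = 870 ft³/s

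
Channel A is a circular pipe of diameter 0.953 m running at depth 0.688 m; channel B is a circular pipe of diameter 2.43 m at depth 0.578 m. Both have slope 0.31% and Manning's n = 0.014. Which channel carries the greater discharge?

channel B

Channel A: For a circular section of diameter D = 0.953 m at depth y = 0.688 m, the central angle is θ = 2 arccos(1 − 2y/D) = 4.061 rad. Then A = (D²/8)(θ − sin θ) = 0.5514 m² and P = Dθ/2 = 1.935 m. Hydraulic radius R = A/P = 0.5514/1.935 = 0.2849 m. Q_A = (1/0.014)·0.5514·0.2849^(2/3)·√0.0031 = 0.9495 m³/s.
Channel B: For a circular section of diameter D = 2.43 m at depth y = 0.578 m, the central angle is θ = 2 arccos(1 − 2y/D) = 2.038 rad. Then A = (D²/8)(θ − sin θ) = 0.8451 m² and P = Dθ/2 = 2.476 m. Hydraulic radius R = A/P = 0.8451/2.476 = 0.3413 m. Q_B = (1/0.014)·0.8451·0.3413^(2/3)·√0.0031 = 1.641 m³/s.
Q_A = 0.9495 m³/s vs Q_B = 1.641 m³/s, so channel B carries more.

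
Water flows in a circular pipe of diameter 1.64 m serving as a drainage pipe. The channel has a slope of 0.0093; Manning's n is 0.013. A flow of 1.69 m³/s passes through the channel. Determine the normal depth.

Manning's equation rearranged: A R^(2/3) = nQ / (1·√S) = 0.013 × 1.69 / (√0.0093) = 0.2278.
Try y = 0.55 m: A R^(2/3) = 0.2827 — over.
Try y = 0.491 m: A R^(2/3) = 0.2274 — ≈ 0.2278.

y_n = 0.491 m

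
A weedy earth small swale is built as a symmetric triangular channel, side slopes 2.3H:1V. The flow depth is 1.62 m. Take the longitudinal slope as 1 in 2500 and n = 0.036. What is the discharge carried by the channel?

For a triangular section with side slope z = 2.3: A = zy² = 2.3×1.62² = 6.036 m²; P = 2y√(1+z²) = 2×1.62×2.508 = 8.126 m.
Hydraulic radius R = A/P = 6.036/8.126 = 0.7428 m.
Manning's equation: Q = (1/n) A R^(2/3) S^(1/2) = (1/0.036) × 6.036 × 0.7428^(2/3) × 0.0004^(1/2) = 2.75 m³/s.

Q = 2.75 m³/s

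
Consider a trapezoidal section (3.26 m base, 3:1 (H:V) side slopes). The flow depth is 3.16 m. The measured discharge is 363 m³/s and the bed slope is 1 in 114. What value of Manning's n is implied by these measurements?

With bottom width b = 3.26 m and side slope z = 3: A = (b + zy)y = (3.26 + 3×3.16)×3.16 = 40.26 m²; P = b + 2y√(1+z²) = 3.26 + 2×3.16×3.162 = 23.25 m.
Hydraulic radius R = A/P = 40.26/23.25 = 1.732 m.
Rearranging Manning's equation: n = (1/Q) A R^(2/3) S^(1/2) = (1/363) × 40.26 × 1.732^(2/3) × √0.008772 = 0.015.

n = 0.015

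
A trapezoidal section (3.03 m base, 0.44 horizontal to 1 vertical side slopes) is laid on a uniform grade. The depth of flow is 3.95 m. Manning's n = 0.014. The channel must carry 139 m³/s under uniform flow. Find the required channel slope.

With bottom width b = 3.03 m and side slope z = 0.44: A = (b + zy)y = (3.03 + 0.44×3.95)×3.95 = 18.83 m²; P = b + 2y√(1+z²) = 3.03 + 2×3.95×1.093 = 11.66 m.
Hydraulic radius R = A/P = 18.83/11.66 = 1.615 m.
From Manning's equation, S = [nQ / (1 A R^(2/3))]² = [0.014 × 139 / (1 × 18.83 × 1.615^(2/3))]² = 0.00563.

S = 0.00563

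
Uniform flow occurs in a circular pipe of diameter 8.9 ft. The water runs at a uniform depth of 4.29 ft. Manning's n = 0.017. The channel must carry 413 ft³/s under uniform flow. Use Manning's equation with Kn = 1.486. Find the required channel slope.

For a circular section of diameter D = 8.9 ft at depth y = 4.29 ft, the central angle is θ = 2 arccos(1 − 2y/D) = 3.07 rad. Then A = (D²/8)(θ − sin θ) = 29.68 ft² and P = Dθ/2 = 13.66 ft.
Hydraulic radius R = A/P = 29.68/13.66 = 2.173 ft.
From Manning's equation, S = [nQ / (1.486 A R^(2/3))]² = [0.017 × 413 / (1.486 × 29.68 × 2.173^(2/3))]² = 0.009.

S = 0.009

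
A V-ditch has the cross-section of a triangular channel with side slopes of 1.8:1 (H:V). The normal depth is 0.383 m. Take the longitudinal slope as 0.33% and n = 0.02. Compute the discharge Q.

For a triangular section with side slope z = 1.8: A = zy² = 1.8×0.383² = 0.264 m²; P = 2y√(1+z²) = 2×0.383×2.059 = 1.577 m.
Hydraulic radius R = A/P = 0.264/1.577 = 0.1674 m.
Manning's equation: Q = (1/n) A R^(2/3) S^(1/2) = (1/0.02) × 0.264 × 0.1674^(2/3) × 0.0033^(1/2) = 0.23 m³/s.

Q = 0.23 m³/s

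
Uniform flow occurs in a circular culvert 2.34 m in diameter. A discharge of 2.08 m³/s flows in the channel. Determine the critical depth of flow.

y_c = 0.65 m

At critical depth, Q² T / (g A³) = 1, i.e. A³/T = Q²/g = 2.08²/9.81 = 0.441.
Try y = 0.746 m: A³/T = 0.7539 — over.
Try y = 0.65 m: A³/T = 0.4419 — close enough.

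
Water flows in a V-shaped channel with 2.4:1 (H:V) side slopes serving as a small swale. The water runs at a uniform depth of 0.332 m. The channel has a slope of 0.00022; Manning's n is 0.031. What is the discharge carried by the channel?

Q = 0.0362 m³/s

For a triangular section with side slope z = 2.4: A = zy² = 2.4×0.332² = 0.2645 m²; P = 2y√(1+z²) = 2×0.332×2.6 = 1.726 m.
Hydraulic radius R = A/P = 0.2645/1.726 = 0.1532 m.
Manning's equation: Q = (1/n) A R^(2/3) S^(1/2) = (1/0.031) × 0.2645 × 0.1532^(2/3) × 0.00022^(1/2) = 0.0362 m³/s.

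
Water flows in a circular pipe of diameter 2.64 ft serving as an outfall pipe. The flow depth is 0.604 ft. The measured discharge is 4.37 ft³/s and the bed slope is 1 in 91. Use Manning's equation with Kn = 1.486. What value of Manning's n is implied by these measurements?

For a circular section of diameter D = 2.64 ft at depth y = 0.604 ft, the central angle is θ = 2 arccos(1 − 2y/D) = 1.995 rad. Then A = (D²/8)(θ − sin θ) = 0.944 ft² and P = Dθ/2 = 2.633 ft.
Hydraulic radius R = A/P = 0.944/2.633 = 0.3585 ft.
Rearranging Manning's equation: n = (1.486/Q) A R^(2/3) S^(1/2) = (1.486/4.37) × 0.944 × 0.3585^(2/3) × √0.01099 = 0.017.

n = 0.017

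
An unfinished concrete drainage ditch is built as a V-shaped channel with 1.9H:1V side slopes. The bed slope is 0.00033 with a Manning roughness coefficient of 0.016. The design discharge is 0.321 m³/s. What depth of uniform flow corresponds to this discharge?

Manning's equation rearranged: A R^(2/3) = nQ / (1·√S) = 0.016 × 0.321 / (√0.00033) = 0.2827.
Try y = 0.493 m: A R^(2/3) = 0.1673 — short.
Try y = 0.708 m: A R^(2/3) = 0.4393 — over.
Try y = 0.6 m: A R^(2/3) = 0.2825 — close enough.

y_n = 0.6 m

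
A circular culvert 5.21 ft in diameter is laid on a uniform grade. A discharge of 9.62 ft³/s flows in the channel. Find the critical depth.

At critical depth, Q² T / (g A³) = 1, i.e. A³/T = Q²/g = 9.62²/32.2 = 2.874.
Try y = 1.04 ft: A³/T = 6.659 — high.
Try y = 0.613 ft: A³/T = 0.8313 — low.
Try y = 0.84 ft: A³/T = 2.879 — matches.

y_c = 0.84 ft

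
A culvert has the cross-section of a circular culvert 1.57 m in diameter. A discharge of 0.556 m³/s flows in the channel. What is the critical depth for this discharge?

y_c = 0.37 m

At critical depth, Q² T / (g A³) = 1, i.e. A³/T = Q²/g = 0.556²/9.81 = 0.03151.
Trying y = 0.419 m: A³/T = 0.05142 — high.
Trying y = 0.272 m: A³/T = 0.009492 — low.
Trying y = 0.37 m: A³/T = 0.03167 — close enough.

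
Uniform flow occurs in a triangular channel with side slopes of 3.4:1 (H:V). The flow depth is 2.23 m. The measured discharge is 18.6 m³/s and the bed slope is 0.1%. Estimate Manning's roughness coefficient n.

n = 0.0301

For a triangular section with side slope z = 3.4: A = zy² = 3.4×2.23² = 16.91 m²; P = 2y√(1+z²) = 2×2.23×3.544 = 15.81 m.
Hydraulic radius R = A/P = 16.91/15.81 = 1.07 m.
Rearranging Manning's equation: n = (1/Q) A R^(2/3) S^(1/2) = (1/18.6) × 16.91 × 1.07^(2/3) × √0.001 = 0.0301.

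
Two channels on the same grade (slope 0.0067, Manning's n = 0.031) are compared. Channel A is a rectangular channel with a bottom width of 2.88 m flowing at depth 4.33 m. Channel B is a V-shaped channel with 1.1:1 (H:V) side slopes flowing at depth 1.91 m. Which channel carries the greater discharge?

channel A

Channel A: Flow area A = b·y = 2.88 × 4.33 = 12.47 m². Wetted perimeter P = b + 2y = 2.88 + 2×4.33 = 11.54 m. Hydraulic radius R = A/P = 12.47/11.54 = 1.081 m. Q_A = (1/0.031)·12.47·1.081^(2/3)·√0.0067 = 34.67 m³/s.
Channel B: For a triangular section with side slope z = 1.1: A = zy² = 1.1×1.91² = 4.013 m²; P = 2y√(1+z²) = 2×1.91×1.487 = 5.679 m. Hydraulic radius R = A/P = 4.013/5.679 = 0.7066 m. Q_B = (1/0.031)·4.013·0.7066^(2/3)·√0.0067 = 8.406 m³/s.
Q_A = 34.67 m³/s vs Q_B = 8.406 m³/s, so channel A carries more.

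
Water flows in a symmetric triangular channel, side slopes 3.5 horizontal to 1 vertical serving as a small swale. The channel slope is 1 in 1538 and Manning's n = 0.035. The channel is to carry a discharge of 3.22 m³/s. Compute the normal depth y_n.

Manning's equation rearranged: A R^(2/3) = nQ / (1·√S) = 0.035 × 3.22 / (√0.0006502) = 4.42.
At y = 1.57 m: A R^(2/3) = 7.152 — high.
At y = 0.976 m: A R^(2/3) = 2.013 — low.
At y = 1.31 m: A R^(2/3) = 4.413 — ≈ 4.42.

y_n = 1.31 m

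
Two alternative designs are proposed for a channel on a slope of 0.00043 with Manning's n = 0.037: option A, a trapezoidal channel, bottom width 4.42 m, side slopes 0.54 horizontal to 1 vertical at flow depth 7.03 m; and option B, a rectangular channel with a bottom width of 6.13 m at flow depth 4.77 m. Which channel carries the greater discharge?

Channel A: With bottom width b = 4.42 m and side slope z = 0.54: A = (b + zy)y = (4.42 + 0.54×7.03)×7.03 = 57.76 m²; P = b + 2y√(1+z²) = 4.42 + 2×7.03×1.136 = 20.4 m. Hydraulic radius R = A/P = 57.76/20.4 = 2.832 m. Q_A = (1/0.037)·57.76·2.832^(2/3)·√0.00043 = 64.79 m³/s.
Channel B: Flow area A = b·y = 6.13 × 4.77 = 29.24 m². Wetted perimeter P = b + 2y = 6.13 + 2×4.77 = 15.67 m. Hydraulic radius R = A/P = 29.24/15.67 = 1.866 m. Q_B = (1/0.037)·29.24·1.866^(2/3)·√0.00043 = 24.84 m³/s.
Q_A = 64.79 m³/s vs Q_B = 24.84 m³/s, so channel A carries more.

channel A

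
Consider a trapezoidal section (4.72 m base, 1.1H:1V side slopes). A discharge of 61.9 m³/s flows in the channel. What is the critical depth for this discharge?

At critical depth, Q² T / (g A³) = 1, i.e. A³/T = Q²/g = 61.9²/9.81 = 390.6.
Try y = 2.69 m: A³/T = 828.5 — high.
Try y = 2.18 m: A³/T = 392.6 — ≈ 390.6.

y_c = 2.18 m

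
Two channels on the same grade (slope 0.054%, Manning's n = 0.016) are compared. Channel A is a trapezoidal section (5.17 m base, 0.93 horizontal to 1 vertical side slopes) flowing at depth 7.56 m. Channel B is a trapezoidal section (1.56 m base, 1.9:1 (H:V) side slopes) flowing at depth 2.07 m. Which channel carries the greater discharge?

channel A

Channel A: With bottom width b = 5.17 m and side slope z = 0.93: A = (b + zy)y = (5.17 + 0.93×7.56)×7.56 = 92.24 m²; P = b + 2y√(1+z²) = 5.17 + 2×7.56×1.366 = 25.82 m. Hydraulic radius R = A/P = 92.24/25.82 = 3.573 m. Q_A = (1/0.016)·92.24·3.573^(2/3)·√0.00054 = 313.1 m³/s.
Channel B: With bottom width b = 1.56 m and side slope z = 1.9: A = (b + zy)y = (1.56 + 1.9×2.07)×2.07 = 11.37 m²; P = b + 2y√(1+z²) = 1.56 + 2×2.07×2.147 = 10.45 m. Hydraulic radius R = A/P = 11.37/10.45 = 1.088 m. Q_B = (1/0.016)·11.37·1.088^(2/3)·√0.00054 = 17.47 m³/s.
Q_A = 313.1 m³/s vs Q_B = 17.47 m³/s, so channel A carries more.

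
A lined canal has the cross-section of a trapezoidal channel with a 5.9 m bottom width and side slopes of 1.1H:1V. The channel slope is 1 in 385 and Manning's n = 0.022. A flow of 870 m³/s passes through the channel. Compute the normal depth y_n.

Manning's equation rearranged: A R^(2/3) = nQ / (1·√S) = 0.022 × 870 / (√0.002597) = 375.6.
Trying y = 9.86 m: A R^(2/3) = 462.5 — high.
Trying y = 7.69 m: A R^(2/3) = 270.7 — low.
Trying y = 8.96 m: A R^(2/3) = 375.5 — close enough.

y_n = 8.96 m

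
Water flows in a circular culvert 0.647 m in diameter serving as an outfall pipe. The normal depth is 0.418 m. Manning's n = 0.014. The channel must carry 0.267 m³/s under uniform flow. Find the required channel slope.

For a circular section of diameter D = 0.647 m at depth y = 0.418 m, the central angle is θ = 2 arccos(1 − 2y/D) = 3.734 rad. Then A = (D²/8)(θ − sin θ) = 0.2246 m² and P = Dθ/2 = 1.208 m.
Hydraulic radius R = A/P = 0.2246/1.208 = 0.186 m.
From Manning's equation, S = [nQ / (1 A R^(2/3))]² = [0.014 × 0.267 / (1 × 0.2246 × 0.186^(2/3))]² = 0.00261.

S = 0.00261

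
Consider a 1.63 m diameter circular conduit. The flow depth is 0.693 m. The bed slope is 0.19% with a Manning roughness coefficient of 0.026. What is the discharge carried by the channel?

Q = 0.724 m³/s

For a circular section of diameter D = 1.63 m at depth y = 0.693 m, the central angle is θ = 2 arccos(1 − 2y/D) = 2.841 rad. Then A = (D²/8)(θ − sin θ) = 0.8452 m² and P = Dθ/2 = 2.315 m.
Hydraulic radius R = A/P = 0.8452/2.315 = 0.365 m.
Manning's equation: Q = (1/n) A R^(2/3) S^(1/2) = (1/0.026) × 0.8452 × 0.365^(2/3) × 0.0019^(1/2) = 0.724 m³/s.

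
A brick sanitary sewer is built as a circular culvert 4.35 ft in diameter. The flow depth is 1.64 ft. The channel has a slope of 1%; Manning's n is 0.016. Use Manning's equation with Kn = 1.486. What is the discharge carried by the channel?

Q = 44.1 ft³/s

For a circular section of diameter D = 4.35 ft at depth y = 1.64 ft, the central angle is θ = 2 arccos(1 − 2y/D) = 2.645 rad. Then A = (D²/8)(θ − sin θ) = 5.127 ft² and P = Dθ/2 = 5.752 ft.
Hydraulic radius R = A/P = 5.127/5.752 = 0.8914 ft.
Manning's equation: Q = (1.486/n) A R^(2/3) S^(1/2) = (1.486/0.016) × 5.127 × 0.8914^(2/3) × 0.01^(1/2) = 44.1 ft³/s.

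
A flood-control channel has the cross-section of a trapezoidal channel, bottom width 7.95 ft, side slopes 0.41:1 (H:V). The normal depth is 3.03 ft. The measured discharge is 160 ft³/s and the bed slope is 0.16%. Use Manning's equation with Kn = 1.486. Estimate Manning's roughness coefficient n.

With bottom width b = 7.95 ft and side slope z = 0.41: A = (b + zy)y = (7.95 + 0.41×3.03)×3.03 = 27.85 ft²; P = b + 2y√(1+z²) = 7.95 + 2×3.03×1.081 = 14.5 ft.
Hydraulic radius R = A/P = 27.85/14.5 = 1.921 ft.
Rearranging Manning's equation: n = (1.486/Q) A R^(2/3) S^(1/2) = (1.486/160) × 27.85 × 1.921^(2/3) × √0.0016 = 0.016.

n = 0.016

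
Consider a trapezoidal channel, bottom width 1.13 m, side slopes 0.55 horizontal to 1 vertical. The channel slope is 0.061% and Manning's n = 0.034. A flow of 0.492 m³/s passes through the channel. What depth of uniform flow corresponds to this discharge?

Manning's equation rearranged: A R^(2/3) = nQ / (1·√S) = 0.034 × 0.492 / (√0.00061) = 0.6773.
Trying y = 0.968 m: A R^(2/3) = 0.9891 — over.
Trying y = 0.778 m: A R^(2/3) = 0.6766 — matches.

y_n = 0.778 m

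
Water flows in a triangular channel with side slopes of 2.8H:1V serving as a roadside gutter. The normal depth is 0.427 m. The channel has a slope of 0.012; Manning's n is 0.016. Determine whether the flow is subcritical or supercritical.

For a triangular section with side slope z = 2.8: A = zy² = 2.8×0.427² = 0.5105 m²; P = 2y√(1+z²) = 2×0.427×2.973 = 2.539 m.
Hydraulic radius R = A/P = 0.5105/2.539 = 0.2011 m.
V = (1/n) R^(2/3) √S = (1/0.016) × 0.2011^(2/3) × √0.012 = 2.35 m/s. Hydraulic depth D_h = A/T = 0.5105/2.391 = 0.2135 m.
Froude number Fr = V/√(g·D_h) = 2.35/√(9.81×0.2135) = 1.62, which is greater than 1, so the flow is supercritical.

supercritical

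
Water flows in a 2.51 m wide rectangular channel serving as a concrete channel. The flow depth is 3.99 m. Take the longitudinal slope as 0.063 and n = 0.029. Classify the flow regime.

supercritical

Flow area A = b·y = 2.51 × 3.99 = 10.01 m². Wetted perimeter P = b + 2y = 2.51 + 2×3.99 = 10.49 m.
Hydraulic radius R = A/P = 10.01/10.49 = 0.9547 m.
V = (1/n) R^(2/3) √S = (1/0.029) × 0.9547^(2/3) × √0.063 = 8.392 m/s. Hydraulic depth D_h = A/T = 10.01/2.51 = 3.99 m.
Froude number Fr = V/√(g·D_h) = 8.392/√(9.81×3.99) = 1.34, which is greater than 1, so the flow is supercritical.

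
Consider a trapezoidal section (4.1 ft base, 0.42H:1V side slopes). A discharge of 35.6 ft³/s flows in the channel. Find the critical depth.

At critical depth, Q² T / (g A³) = 1, i.e. A³/T = Q²/g = 35.6²/32.2 = 39.36.
At y = 1.13 ft: A³/T = 27.36 — too small.
At y = 1.41 ft: A³/T = 54.8 — too large.
At y = 1.27 ft: A³/T = 39.44 — matches.

y_c = 1.27 ft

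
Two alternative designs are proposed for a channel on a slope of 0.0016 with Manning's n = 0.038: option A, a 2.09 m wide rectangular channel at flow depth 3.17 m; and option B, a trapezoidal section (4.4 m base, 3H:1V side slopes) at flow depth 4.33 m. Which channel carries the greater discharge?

Channel A: Flow area A = b·y = 2.09 × 3.17 = 6.625 m². Wetted perimeter P = b + 2y = 2.09 + 2×3.17 = 8.43 m. Hydraulic radius R = A/P = 6.625/8.43 = 0.7859 m. Q_A = (1/0.038)·6.625·0.7859^(2/3)·√0.0016 = 5.939 m³/s.
Channel B: With bottom width b = 4.4 m and side slope z = 3: A = (b + zy)y = (4.4 + 3×4.33)×4.33 = 75.3 m²; P = b + 2y√(1+z²) = 4.4 + 2×4.33×3.162 = 31.79 m. Hydraulic radius R = A/P = 75.3/31.79 = 2.369 m. Q_B = (1/0.038)·75.3·2.369^(2/3)·√0.0016 = 140.9 m³/s.
Q_A = 5.939 m³/s vs Q_B = 140.9 m³/s, so channel B carries more.

channel B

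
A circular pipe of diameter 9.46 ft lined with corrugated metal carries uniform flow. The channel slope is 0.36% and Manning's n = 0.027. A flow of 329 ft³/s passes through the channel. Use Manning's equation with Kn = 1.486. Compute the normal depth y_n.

Manning's equation rearranged: A R^(2/3) = nQ / (1.486·√S) = 0.027 × 329 / (1.486 × √0.0036) = 99.63.
Try y = 4.85 ft: A R^(2/3) = 65.08 — too small.
Try y = 6.39 ft: A R^(2/3) = 99.59 — ≈ 99.63.

y_n = 6.39 ft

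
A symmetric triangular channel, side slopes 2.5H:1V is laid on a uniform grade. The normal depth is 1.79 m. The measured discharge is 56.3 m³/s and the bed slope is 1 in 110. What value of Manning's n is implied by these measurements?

n = 0.012

For a triangular section with side slope z = 2.5: A = zy² = 2.5×1.79² = 8.01 m²; P = 2y√(1+z²) = 2×1.79×2.693 = 9.639 m.
Hydraulic radius R = A/P = 8.01/9.639 = 0.831 m.
Rearranging Manning's equation: n = (1/Q) A R^(2/3) S^(1/2) = (1/56.3) × 8.01 × 0.831^(2/3) × √0.009091 = 0.012.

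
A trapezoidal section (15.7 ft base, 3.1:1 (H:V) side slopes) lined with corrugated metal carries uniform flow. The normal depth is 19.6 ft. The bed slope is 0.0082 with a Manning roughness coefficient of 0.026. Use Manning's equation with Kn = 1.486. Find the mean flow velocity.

With bottom width b = 15.7 ft and side slope z = 3.1: A = (b + zy)y = (15.7 + 3.1×19.6)×19.6 = 1499 ft²; P = b + 2y√(1+z²) = 15.7 + 2×19.6×3.257 = 143.4 ft.
Hydraulic radius R = A/P = 1499/143.4 = 10.45 ft.
From Manning's equation, V = (1.486/n) R^(2/3) S^(1/2) = (1.486/0.026) × 10.45^(2/3) × 0.0082^(1/2) = 24.7 ft/s.

V = 24.7 ft/s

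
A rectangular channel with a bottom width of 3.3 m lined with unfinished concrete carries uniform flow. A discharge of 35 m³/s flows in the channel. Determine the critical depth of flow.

y_c = 2.25 m

For a rectangular channel, critical depth y_c = (q²/g)^(1/3) where q = Q/b = 35/3.3 = 10.61 m²/s.
So y_c = (10.61²/9.81)^(1/3) = 2.25 m.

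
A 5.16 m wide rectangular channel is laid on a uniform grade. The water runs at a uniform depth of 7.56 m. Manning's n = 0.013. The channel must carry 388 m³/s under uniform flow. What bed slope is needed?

Flow area A = b·y = 5.16 × 7.56 = 39.01 m². Wetted perimeter P = b + 2y = 5.16 + 2×7.56 = 20.28 m.
Hydraulic radius R = A/P = 39.01/20.28 = 1.924 m.
From Manning's equation, S = [nQ / (1 A R^(2/3))]² = [0.013 × 388 / (1 × 39.01 × 1.924^(2/3))]² = 0.00699.

S = 0.00699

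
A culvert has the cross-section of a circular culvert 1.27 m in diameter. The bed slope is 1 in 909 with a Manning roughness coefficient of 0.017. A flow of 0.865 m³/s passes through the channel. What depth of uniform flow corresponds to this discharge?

y_n = 0.822 m

Manning's equation rearranged: A R^(2/3) = nQ / (1·√S) = 0.017 × 0.865 / (√0.0011) = 0.4434.
Trying y = 0.894 m: A R^(2/3) = 0.4972 — over.
Trying y = 0.666 m: A R^(2/3) = 0.3193 — short.
Trying y = 0.822 m: A R^(2/3) = 0.4432 — matches.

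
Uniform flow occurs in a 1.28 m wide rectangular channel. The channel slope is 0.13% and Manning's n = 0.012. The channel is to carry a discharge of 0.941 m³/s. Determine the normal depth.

Manning's equation rearranged: A R^(2/3) = nQ / (1·√S) = 0.012 × 0.941 / (√0.0013) = 0.3132.
At y = 0.42 m: A R^(2/3) = 0.2154 — short.
At y = 0.653 m: A R^(2/3) = 0.3937 — over.
At y = 0.551 m: A R^(2/3) = 0.3133 — matches.

y_n = 0.551 m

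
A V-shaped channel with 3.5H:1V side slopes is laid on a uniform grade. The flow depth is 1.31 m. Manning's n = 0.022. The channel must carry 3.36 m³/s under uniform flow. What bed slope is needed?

S = 0.000281

For a triangular section with side slope z = 3.5: A = zy² = 3.5×1.31² = 6.006 m²; P = 2y√(1+z²) = 2×1.31×3.64 = 9.537 m.
Hydraulic radius R = A/P = 6.006/9.537 = 0.6298 m.
From Manning's equation, S = [nQ / (1 A R^(2/3))]² = [0.022 × 3.36 / (1 × 6.006 × 0.6298^(2/3))]² = 0.000281.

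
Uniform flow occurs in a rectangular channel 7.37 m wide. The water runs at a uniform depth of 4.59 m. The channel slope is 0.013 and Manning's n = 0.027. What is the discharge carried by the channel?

Q = 230 m³/s

Flow area A = b·y = 7.37 × 4.59 = 33.83 m². Wetted perimeter P = b + 2y = 7.37 + 2×4.59 = 16.55 m.
Hydraulic radius R = A/P = 33.83/16.55 = 2.044 m.
Manning's equation: Q = (1/n) A R^(2/3) S^(1/2) = (1/0.027) × 33.83 × 2.044^(2/3) × 0.013^(1/2) = 230 m³/s.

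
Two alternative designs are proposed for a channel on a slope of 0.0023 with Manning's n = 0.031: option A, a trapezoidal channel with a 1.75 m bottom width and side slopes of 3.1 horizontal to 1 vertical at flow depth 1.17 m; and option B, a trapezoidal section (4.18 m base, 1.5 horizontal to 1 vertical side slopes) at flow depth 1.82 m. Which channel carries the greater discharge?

channel B

Channel A: With bottom width b = 1.75 m and side slope z = 3.1: A = (b + zy)y = (1.75 + 3.1×1.17)×1.17 = 6.291 m²; P = b + 2y√(1+z²) = 1.75 + 2×1.17×3.257 = 9.372 m. Hydraulic radius R = A/P = 6.291/9.372 = 0.6713 m. Q_A = (1/0.031)·6.291·0.6713^(2/3)·√0.0023 = 7.461 m³/s.
Channel B: With bottom width b = 4.18 m and side slope z = 1.5: A = (b + zy)y = (4.18 + 1.5×1.82)×1.82 = 12.58 m²; P = b + 2y√(1+z²) = 4.18 + 2×1.82×1.803 = 10.74 m. Hydraulic radius R = A/P = 12.58/10.74 = 1.171 m. Q_B = (1/0.031)·12.58·1.171^(2/3)·√0.0023 = 21.61 m³/s.
Q_A = 7.461 m³/s vs Q_B = 21.61 m³/s, so channel B carries more.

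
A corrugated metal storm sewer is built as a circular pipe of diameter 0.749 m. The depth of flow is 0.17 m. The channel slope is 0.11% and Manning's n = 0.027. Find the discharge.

Q = 0.02 m³/s

For a circular section of diameter D = 0.749 m at depth y = 0.17 m, the central angle is θ = 2 arccos(1 − 2y/D) = 1.986 rad. Then A = (D²/8)(θ − sin θ) = 0.07513 m² and P = Dθ/2 = 0.7439 m.
Hydraulic radius R = A/P = 0.07513/0.7439 = 0.101 m.
Manning's equation: Q = (1/n) A R^(2/3) S^(1/2) = (1/0.027) × 0.07513 × 0.101^(2/3) × 0.0011^(1/2) = 0.02 m³/s.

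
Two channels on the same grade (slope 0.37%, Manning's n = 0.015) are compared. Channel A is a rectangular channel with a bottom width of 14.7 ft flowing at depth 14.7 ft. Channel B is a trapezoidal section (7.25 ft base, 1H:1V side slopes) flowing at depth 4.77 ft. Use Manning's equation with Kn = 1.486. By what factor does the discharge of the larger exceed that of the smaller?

Channel A: Flow area A = b·y = 14.7 × 14.7 = 216.1 ft². Wetted perimeter P = b + 2y = 14.7 + 2×14.7 = 44.1 ft. Hydraulic radius R = A/P = 216.1/44.1 = 4.9 ft. Q_A = (1.486/0.015)·216.1·4.9^(2/3)·√0.0037 = 3757 ft³/s.
Channel B: With bottom width b = 7.25 ft and side slope z = 1: A = (b + zy)y = (7.25 + 1×4.77)×4.77 = 57.34 ft²; P = b + 2y√(1+z²) = 7.25 + 2×4.77×1.414 = 20.74 ft. Hydraulic radius R = A/P = 57.34/20.74 = 2.764 ft. Q_B = (1.486/0.015)·57.34·2.764^(2/3)·√0.0037 = 680.5 ft³/s.
The larger discharge is 3757 ft³/s and the smaller is 680.5 ft³/s; the ratio is 5.52.

5.52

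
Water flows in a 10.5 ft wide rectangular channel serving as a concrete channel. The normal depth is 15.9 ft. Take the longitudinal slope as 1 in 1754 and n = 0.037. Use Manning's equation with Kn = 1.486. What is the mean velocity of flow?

Flow area A = b·y = 10.5 × 15.9 = 167 ft². Wetted perimeter P = b + 2y = 10.5 + 2×15.9 = 42.3 ft.
Hydraulic radius R = A/P = 167/42.3 = 3.947 ft.
From Manning's equation, V = (1.486/n) R^(2/3) S^(1/2) = (1.486/0.037) × 3.947^(2/3) × 0.0005701^(1/2) = 2.39 ft/s.

V = 2.39 ft/s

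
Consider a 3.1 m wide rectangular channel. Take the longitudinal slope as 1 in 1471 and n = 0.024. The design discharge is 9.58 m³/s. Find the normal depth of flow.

Manning's equation rearranged: A R^(2/3) = nQ / (1·√S) = 0.024 × 9.58 / (√0.0006798) = 8.818.
Try y = 2.29 m: A R^(2/3) = 6.736 — short.
Try y = 2.84 m: A R^(2/3) = 8.82 — close enough.

y_n = 2.84 m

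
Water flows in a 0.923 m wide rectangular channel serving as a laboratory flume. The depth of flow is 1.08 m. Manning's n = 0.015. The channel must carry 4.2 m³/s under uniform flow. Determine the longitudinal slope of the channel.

Flow area A = b·y = 0.923 × 1.08 = 0.9968 m². Wetted perimeter P = b + 2y = 0.923 + 2×1.08 = 3.083 m.
Hydraulic radius R = A/P = 0.9968/3.083 = 0.3233 m.
From Manning's equation, S = [nQ / (1 A R^(2/3))]² = [0.015 × 4.2 / (1 × 0.9968 × 0.3233^(2/3))]² = 0.018.

S = 0.018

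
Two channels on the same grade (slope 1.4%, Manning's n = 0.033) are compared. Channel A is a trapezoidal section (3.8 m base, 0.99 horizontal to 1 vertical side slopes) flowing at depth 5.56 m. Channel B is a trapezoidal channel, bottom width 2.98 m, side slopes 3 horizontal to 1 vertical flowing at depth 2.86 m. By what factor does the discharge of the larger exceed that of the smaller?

2.22

Channel A: With bottom width b = 3.8 m and side slope z = 0.99: A = (b + zy)y = (3.8 + 0.99×5.56)×5.56 = 51.73 m²; P = b + 2y√(1+z²) = 3.8 + 2×5.56×1.407 = 19.45 m. Hydraulic radius R = A/P = 51.73/19.45 = 2.66 m. Q_A = (1/0.033)·51.73·2.66^(2/3)·√0.014 = 356.1 m³/s.
Channel B: With bottom width b = 2.98 m and side slope z = 3: A = (b + zy)y = (2.98 + 3×2.86)×2.86 = 33.06 m²; P = b + 2y√(1+z²) = 2.98 + 2×2.86×3.162 = 21.07 m. Hydraulic radius R = A/P = 33.06/21.07 = 1.569 m. Q_B = (1/0.033)·33.06·1.569^(2/3)·√0.014 = 160.1 m³/s.
The larger discharge is 356.1 m³/s and the smaller is 160.1 m³/s; the ratio is 2.22.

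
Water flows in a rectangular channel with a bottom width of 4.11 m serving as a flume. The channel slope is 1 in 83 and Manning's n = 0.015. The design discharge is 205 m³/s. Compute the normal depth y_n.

Manning's equation rearranged: A R^(2/3) = nQ / (1·√S) = 0.015 × 205 / (√0.01205) = 28.01.
At y = 6.58 m: A R^(2/3) = 36.47 — too large.
At y = 3.63 m: A R^(2/3) = 17.88 — too small.
At y = 5.25 m: A R^(2/3) = 27.98 — matches.

y_n = 5.25 m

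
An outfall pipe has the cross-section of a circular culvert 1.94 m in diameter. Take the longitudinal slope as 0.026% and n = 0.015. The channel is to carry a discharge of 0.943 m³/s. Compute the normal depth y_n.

y_n = 0.948 m

Manning's equation rearranged: A R^(2/3) = nQ / (1·√S) = 0.015 × 0.943 / (√0.00026) = 0.8772.
At y = 0.801 m: A R^(2/3) = 0.6515 — low.
At y = 1.05 m: A R^(2/3) = 1.041 — high.
At y = 0.948 m: A R^(2/3) = 0.8773 — matches.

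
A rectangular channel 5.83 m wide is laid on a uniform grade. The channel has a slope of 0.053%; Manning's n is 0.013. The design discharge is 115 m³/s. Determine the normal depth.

y_n = 6.9 m

Manning's equation rearranged: A R^(2/3) = nQ / (1·√S) = 0.013 × 115 / (√0.00053) = 64.94.
At y = 5.35 m: A R^(2/3) = 47.63 — short.
At y = 6.9 m: A R^(2/3) = 64.9 — close enough.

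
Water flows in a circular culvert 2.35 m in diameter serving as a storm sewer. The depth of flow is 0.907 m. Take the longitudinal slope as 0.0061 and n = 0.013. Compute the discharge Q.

For a circular section of diameter D = 2.35 m at depth y = 0.907 m, the central angle is θ = 2 arccos(1 − 2y/D) = 2.681 rad. Then A = (D²/8)(θ − sin θ) = 1.544 m² and P = Dθ/2 = 3.151 m.
Hydraulic radius R = A/P = 1.544/3.151 = 0.4902 m.
Manning's equation: Q = (1/n) A R^(2/3) S^(1/2) = (1/0.013) × 1.544 × 0.4902^(2/3) × 0.0061^(1/2) = 5.77 m³/s.

Q = 5.77 m³/s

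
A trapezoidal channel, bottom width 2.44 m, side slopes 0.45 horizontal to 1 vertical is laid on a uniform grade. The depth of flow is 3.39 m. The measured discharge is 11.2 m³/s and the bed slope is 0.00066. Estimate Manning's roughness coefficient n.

n = 0.0379

With bottom width b = 2.44 m and side slope z = 0.45: A = (b + zy)y = (2.44 + 0.45×3.39)×3.39 = 13.44 m²; P = b + 2y√(1+z²) = 2.44 + 2×3.39×1.097 = 9.875 m.
Hydraulic radius R = A/P = 13.44/9.875 = 1.361 m.
Rearranging Manning's equation: n = (1/Q) A R^(2/3) S^(1/2) = (1/11.2) × 13.44 × 1.361^(2/3) × √0.00066 = 0.0379.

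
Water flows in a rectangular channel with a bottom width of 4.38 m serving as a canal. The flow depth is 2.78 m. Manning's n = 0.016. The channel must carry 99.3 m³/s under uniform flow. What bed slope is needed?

Flow area A = b·y = 4.38 × 2.78 = 12.18 m². Wetted perimeter P = b + 2y = 4.38 + 2×2.78 = 9.94 m.
Hydraulic radius R = A/P = 12.18/9.94 = 1.225 m.
From Manning's equation, S = [nQ / (1 A R^(2/3))]² = [0.016 × 99.3 / (1 × 12.18 × 1.225^(2/3))]² = 0.013.

S = 0.013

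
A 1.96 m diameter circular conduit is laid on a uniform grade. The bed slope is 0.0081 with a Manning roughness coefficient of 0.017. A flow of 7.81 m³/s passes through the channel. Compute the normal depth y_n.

Manning's equation rearranged: A R^(2/3) = nQ / (1·√S) = 0.017 × 7.81 / (√0.0081) = 1.475.
Try y = 1.15 m: A R^(2/3) = 1.217 — low.
Try y = 1.5 m: A R^(2/3) = 1.75 — high.
Try y = 1.31 m: A R^(2/3) = 1.475 — close enough.

y_n = 1.31 m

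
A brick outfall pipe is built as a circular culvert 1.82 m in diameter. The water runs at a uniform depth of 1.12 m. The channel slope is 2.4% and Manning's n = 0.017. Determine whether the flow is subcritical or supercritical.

supercritical

For a circular section of diameter D = 1.82 m at depth y = 1.12 m, the central angle is θ = 2 arccos(1 − 2y/D) = 3.607 rad. Then A = (D²/8)(θ − sin θ) = 1.68 m² and P = Dθ/2 = 3.283 m.
Hydraulic radius R = A/P = 1.68/3.283 = 0.5116 m.
V = (1/n) R^(2/3) √S = (1/0.017) × 0.5116^(2/3) × √0.024 = 5.83 m/s. Hydraulic depth D_h = A/T = 1.68/1.771 = 0.9484 m.
Froude number Fr = V/√(g·D_h) = 5.83/√(9.81×0.9484) = 1.91, which is greater than 1, so the flow is supercritical.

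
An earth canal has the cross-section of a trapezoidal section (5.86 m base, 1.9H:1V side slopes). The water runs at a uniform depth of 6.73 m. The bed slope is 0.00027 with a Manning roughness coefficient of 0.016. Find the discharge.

With bottom width b = 5.86 m and side slope z = 1.9: A = (b + zy)y = (5.86 + 1.9×6.73)×6.73 = 125.5 m²; P = b + 2y√(1+z²) = 5.86 + 2×6.73×2.147 = 34.76 m.
Hydraulic radius R = A/P = 125.5/34.76 = 3.61 m.
Manning's equation: Q = (1/n) A R^(2/3) S^(1/2) = (1/0.016) × 125.5 × 3.61^(2/3) × 0.00027^(1/2) = 303 m³/s.

Q = 303 m³/s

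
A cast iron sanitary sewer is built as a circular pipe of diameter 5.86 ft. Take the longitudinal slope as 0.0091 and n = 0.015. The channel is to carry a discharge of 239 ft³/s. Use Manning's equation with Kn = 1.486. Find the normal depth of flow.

y_n = 3.71 ft

Manning's equation rearranged: A R^(2/3) = nQ / (1.486·√S) = 0.015 × 239 / (1.486 × √0.0091) = 25.29.
At y = 4.24 ft: A R^(2/3) = 30.38 — over.
At y = 3.71 ft: A R^(2/3) = 25.33 — ≈ 25.29.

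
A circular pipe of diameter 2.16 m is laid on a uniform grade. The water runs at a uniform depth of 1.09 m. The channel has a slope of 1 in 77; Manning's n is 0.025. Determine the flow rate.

For a circular section of diameter D = 2.16 m at depth y = 1.09 m, the central angle is θ = 2 arccos(1 − 2y/D) = 3.16 rad. Then A = (D²/8)(θ − sin θ) = 1.854 m² and P = Dθ/2 = 3.413 m.
Hydraulic radius R = A/P = 1.854/3.413 = 0.5432 m.
Manning's equation: Q = (1/n) A R^(2/3) S^(1/2) = (1/0.025) × 1.854 × 0.5432^(2/3) × 0.01299^(1/2) = 5.63 m³/s.

Q = 5.63 m³/s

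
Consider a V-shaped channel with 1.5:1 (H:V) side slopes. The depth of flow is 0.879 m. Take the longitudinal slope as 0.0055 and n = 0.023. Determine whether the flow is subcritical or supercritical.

subcritical

For a triangular section with side slope z = 1.5: A = zy² = 1.5×0.879² = 1.159 m²; P = 2y√(1+z²) = 2×0.879×1.803 = 3.169 m.
Hydraulic radius R = A/P = 1.159/3.169 = 0.3657 m.
V = (1/n) R^(2/3) √S = (1/0.023) × 0.3657^(2/3) × √0.0055 = 1.649 m/s. Hydraulic depth D_h = A/T = 1.159/2.637 = 0.4395 m.
Froude number Fr = V/√(g·D_h) = 1.649/√(9.81×0.4395) = 0.794, which is less than 1, so the flow is subcritical.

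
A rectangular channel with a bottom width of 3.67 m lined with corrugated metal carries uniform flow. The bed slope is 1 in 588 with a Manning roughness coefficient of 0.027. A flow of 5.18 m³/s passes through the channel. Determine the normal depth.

y_n = 1.16 m

Manning's equation rearranged: A R^(2/3) = nQ / (1·√S) = 0.027 × 5.18 / (√0.001701) = 3.391.
At y = 1.26 m: A R^(2/3) = 3.807 — high.
At y = 1.16 m: A R^(2/3) = 3.39 — ≈ 3.391.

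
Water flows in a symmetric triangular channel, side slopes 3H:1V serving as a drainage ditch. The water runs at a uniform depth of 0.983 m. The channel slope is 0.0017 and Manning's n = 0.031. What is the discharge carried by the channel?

Q = 2.32 m³/s

For a triangular section with side slope z = 3: A = zy² = 3×0.983² = 2.899 m²; P = 2y√(1+z²) = 2×0.983×3.162 = 6.217 m.
Hydraulic radius R = A/P = 2.899/6.217 = 0.4663 m.
Manning's equation: Q = (1/n) A R^(2/3) S^(1/2) = (1/0.031) × 2.899 × 0.4663^(2/3) × 0.0017^(1/2) = 2.32 m³/s.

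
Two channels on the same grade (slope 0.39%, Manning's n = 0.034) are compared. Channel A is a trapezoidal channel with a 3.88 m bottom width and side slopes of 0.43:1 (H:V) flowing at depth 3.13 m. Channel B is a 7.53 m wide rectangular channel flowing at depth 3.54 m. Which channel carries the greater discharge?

Channel A: With bottom width b = 3.88 m and side slope z = 0.43: A = (b + zy)y = (3.88 + 0.43×3.13)×3.13 = 16.36 m²; P = b + 2y√(1+z²) = 3.88 + 2×3.13×1.089 = 10.69 m. Hydraulic radius R = A/P = 16.36/10.69 = 1.53 m. Q_A = (1/0.034)·16.36·1.53^(2/3)·√0.0039 = 39.88 m³/s.
Channel B: Flow area A = b·y = 7.53 × 3.54 = 26.66 m². Wetted perimeter P = b + 2y = 7.53 + 2×3.54 = 14.61 m. Hydraulic radius R = A/P = 26.66/14.61 = 1.825 m. Q_B = (1/0.034)·26.66·1.825^(2/3)·√0.0039 = 73.11 m³/s.
Q_A = 39.88 m³/s vs Q_B = 73.11 m³/s, so channel B carries more.

channel B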